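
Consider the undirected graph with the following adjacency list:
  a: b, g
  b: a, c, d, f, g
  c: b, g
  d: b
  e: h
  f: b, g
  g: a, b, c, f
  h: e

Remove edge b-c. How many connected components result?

2

b and c are still connected via b-g-c, so the component count stays at 2.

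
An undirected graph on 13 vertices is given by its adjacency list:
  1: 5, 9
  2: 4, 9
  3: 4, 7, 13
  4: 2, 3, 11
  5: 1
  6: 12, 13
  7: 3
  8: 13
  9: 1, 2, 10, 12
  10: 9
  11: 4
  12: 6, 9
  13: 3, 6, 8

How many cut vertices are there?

5

Removing 1 increases the component count from 1 to 2, so 1 is a cut vertex.
Removing 3 increases the component count from 1 to 2, so 3 is a cut vertex.
Removing 4 increases the component count from 1 to 2, so 4 is a cut vertex.
Likewise 9, 13 are cut vertices.
By contrast removing 12 leaves 1 component; it is not a cut vertex. No other vertex is a cut vertex either.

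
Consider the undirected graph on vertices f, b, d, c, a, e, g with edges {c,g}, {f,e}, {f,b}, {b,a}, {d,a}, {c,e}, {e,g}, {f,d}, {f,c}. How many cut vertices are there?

1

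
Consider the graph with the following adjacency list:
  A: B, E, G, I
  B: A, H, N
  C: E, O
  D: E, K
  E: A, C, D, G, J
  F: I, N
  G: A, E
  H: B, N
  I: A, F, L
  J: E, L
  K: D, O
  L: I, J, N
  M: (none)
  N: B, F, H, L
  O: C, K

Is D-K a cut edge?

No

After removing D-K, the path D-E-C-O-K still connects them, so the edge is not a bridge.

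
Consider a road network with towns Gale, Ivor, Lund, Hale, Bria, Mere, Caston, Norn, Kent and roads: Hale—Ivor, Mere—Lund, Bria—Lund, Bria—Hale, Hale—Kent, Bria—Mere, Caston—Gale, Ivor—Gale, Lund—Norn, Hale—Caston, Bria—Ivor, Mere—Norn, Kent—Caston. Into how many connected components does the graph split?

Starting from Bria we can reach Bria, Gale, Hale, Ivor, Kent, Lund, Mere, Norn, Caston. That is one component of size 9.
Total: 1 component.

1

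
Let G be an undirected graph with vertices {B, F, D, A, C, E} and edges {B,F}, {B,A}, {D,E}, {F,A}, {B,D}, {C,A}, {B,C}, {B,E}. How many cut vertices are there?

1

Removing B increases the component count from 1 to 2, so B is a cut vertex.
By contrast removing E leaves 1 component; it is not a cut vertex. No other vertex is a cut vertex either.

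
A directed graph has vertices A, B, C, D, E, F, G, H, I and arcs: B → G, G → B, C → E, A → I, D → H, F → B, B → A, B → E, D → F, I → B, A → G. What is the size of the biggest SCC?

4

{A, B, G, I} are all mutually reachable — one SCC of size 4.
{C} is an SCC by itself.
{D} is an SCC by itself.
{H} is an SCC by itself.
{F} is an SCC by itself.
(and 1 more singleton SCC)
The largest has 4 vertices.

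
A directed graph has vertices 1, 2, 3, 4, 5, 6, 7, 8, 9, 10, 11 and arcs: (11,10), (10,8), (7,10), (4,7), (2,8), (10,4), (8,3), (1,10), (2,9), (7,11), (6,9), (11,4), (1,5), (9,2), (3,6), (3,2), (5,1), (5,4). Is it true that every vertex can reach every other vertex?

No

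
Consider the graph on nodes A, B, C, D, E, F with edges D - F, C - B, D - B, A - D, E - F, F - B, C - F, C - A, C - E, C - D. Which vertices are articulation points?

none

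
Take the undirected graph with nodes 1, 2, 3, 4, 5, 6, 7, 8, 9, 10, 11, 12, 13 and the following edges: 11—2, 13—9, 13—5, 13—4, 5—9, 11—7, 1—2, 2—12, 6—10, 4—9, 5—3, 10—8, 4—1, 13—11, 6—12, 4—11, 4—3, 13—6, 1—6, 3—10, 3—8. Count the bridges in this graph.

1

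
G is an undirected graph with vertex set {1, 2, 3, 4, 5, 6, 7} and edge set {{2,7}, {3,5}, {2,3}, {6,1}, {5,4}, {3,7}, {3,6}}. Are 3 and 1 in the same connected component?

From 3 we can reach 1, 2, 3, 4, 5, 6, 7, which includes 1.

Yes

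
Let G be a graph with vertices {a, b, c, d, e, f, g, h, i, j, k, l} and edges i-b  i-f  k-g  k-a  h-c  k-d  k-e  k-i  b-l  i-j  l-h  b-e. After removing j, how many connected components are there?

1

With j gone, the remaining components are: {a, b, c, d, e, f, g, h, i, k, l}.
That is 1 component.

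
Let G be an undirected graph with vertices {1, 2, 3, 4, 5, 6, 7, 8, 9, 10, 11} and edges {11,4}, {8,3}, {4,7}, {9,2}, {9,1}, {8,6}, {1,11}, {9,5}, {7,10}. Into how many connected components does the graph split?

2

Starting from 3 we can reach 3, 6, 8. That is one component of size 3.
Starting from 1 we can reach 1, 2, 4, 5, 7, 9, 10, 11. That is one component of size 8.
Total: 2 components.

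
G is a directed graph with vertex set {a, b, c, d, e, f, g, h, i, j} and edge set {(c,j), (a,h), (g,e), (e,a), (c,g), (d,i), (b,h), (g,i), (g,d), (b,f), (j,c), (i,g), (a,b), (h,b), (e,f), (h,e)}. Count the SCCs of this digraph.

4

{a, b, e, h} are all mutually reachable — one SCC of size 4.
{d, g, i} are all mutually reachable — one SCC of size 3.
{c, j} are all mutually reachable — one SCC of size 2.
{f} is an SCC by itself.
That gives 4 strongly connected components.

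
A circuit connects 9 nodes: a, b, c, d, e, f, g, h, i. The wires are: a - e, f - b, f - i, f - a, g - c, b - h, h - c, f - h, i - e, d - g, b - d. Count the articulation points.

1

Removing f increases the component count from 1 to 2, so f is a cut vertex.
By contrast removing h leaves 1 component; it is not a cut vertex. No other vertex is a cut vertex either.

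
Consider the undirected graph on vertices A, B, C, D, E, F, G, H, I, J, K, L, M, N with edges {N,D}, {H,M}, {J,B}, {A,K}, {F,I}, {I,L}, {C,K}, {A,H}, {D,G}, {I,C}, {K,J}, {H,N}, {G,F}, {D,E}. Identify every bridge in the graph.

The edges on the cycle A-H-N-D-G-F-I-C-K-A are not bridges since each lies on that cycle.
But removing K–J disconnects K from J; removing D–E disconnects D from E; removing J–B disconnects J from B; removing H–M disconnects H from M — these are bridges.
In total 5 edges are bridges.

B-J, D-E, H-M, I-L, J-K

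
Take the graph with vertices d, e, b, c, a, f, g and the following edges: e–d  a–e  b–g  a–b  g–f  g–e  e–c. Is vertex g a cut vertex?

Yes

Deleting g raises the number of components from 1 to 2, so g is a cut vertex.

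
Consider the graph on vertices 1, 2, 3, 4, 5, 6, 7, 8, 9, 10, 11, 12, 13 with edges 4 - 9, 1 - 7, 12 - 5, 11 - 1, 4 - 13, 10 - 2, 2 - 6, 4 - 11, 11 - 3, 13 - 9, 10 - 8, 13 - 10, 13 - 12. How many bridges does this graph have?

10

The edges on the cycle 4-13-9-4 are not bridges since each lies on that cycle.
But removing 11 - 3 disconnects 11 from 3; removing 13 - 12 disconnects 13 from 12; removing 2 - 10 disconnects 2 from 10; removing 1 - 7 disconnects 1 from 7 — these are bridges.
In total 10 edges are bridges.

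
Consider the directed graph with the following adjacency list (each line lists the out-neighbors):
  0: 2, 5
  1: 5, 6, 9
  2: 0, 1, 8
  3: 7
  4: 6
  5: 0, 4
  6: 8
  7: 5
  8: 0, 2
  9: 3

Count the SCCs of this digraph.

{0, 1, 2, 3, 4, 5, 6, 7, 8, 9} are all mutually reachable — one SCC of size 10.
That gives 1 strongly connected component.

1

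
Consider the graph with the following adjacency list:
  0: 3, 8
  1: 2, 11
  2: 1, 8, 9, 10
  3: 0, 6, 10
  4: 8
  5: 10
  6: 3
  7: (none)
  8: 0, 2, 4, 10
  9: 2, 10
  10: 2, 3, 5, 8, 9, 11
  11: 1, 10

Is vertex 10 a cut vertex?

Yes

Deleting 10 raises the number of components from 2 to 3, so 10 is a cut vertex.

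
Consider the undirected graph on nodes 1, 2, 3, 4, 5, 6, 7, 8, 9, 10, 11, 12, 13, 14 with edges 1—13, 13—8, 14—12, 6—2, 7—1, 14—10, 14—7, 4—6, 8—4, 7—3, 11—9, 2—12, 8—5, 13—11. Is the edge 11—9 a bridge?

Yes

Removing 11—9 leaves no path between 11 and 9: the component count goes from 1 to 2. So it is a bridge.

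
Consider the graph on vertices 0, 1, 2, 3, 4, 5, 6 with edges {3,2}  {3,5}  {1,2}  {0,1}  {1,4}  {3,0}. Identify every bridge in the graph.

1-4, 3-5

The edges on the cycle 3-0-1-2-3 are not bridges since each lies on that cycle.
But removing 1—4 disconnects 1 from 4; removing 3—5 disconnects 3 from 5 — these are bridges.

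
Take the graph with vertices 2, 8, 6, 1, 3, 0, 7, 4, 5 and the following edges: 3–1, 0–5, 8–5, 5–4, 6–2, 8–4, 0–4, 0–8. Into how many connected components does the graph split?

7 is isolated — a component by itself.
Starting from 1 we can reach 1, 3. That is one component of size 2.
Starting from 2 we can reach 2, 6. That is one component of size 2.
Starting from 0 we can reach 0, 4, 5, 8. That is one component of size 4.
Total: 4 components.

4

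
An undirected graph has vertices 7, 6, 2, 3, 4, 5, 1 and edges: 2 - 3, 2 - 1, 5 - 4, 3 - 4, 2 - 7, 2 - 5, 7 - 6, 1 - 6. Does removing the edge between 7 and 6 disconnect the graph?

After removing 7 - 6, the path 7-2-1-6 still connects them, so the edge is not a bridge.

No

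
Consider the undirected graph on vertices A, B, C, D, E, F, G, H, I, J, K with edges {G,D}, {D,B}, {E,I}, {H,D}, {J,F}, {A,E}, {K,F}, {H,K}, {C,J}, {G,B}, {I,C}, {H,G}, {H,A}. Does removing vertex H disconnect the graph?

Yes

Deleting H raises the number of components from 1 to 2, so H is a cut vertex.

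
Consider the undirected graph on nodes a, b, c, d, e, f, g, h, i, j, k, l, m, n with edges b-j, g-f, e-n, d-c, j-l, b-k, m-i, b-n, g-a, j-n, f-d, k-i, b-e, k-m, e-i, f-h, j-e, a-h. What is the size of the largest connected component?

Starting from a we can reach a, c, d, f, g, h. That is one component of size 6.
Starting from b we can reach b, e, i, j, k, l, m, n. That is one component of size 8.
The largest has 8 vertices.

8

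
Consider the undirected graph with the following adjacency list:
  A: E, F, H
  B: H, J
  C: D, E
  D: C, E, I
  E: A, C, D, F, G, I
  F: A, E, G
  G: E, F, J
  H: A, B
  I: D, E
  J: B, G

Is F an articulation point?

Deleting F leaves 1 component (was 1) (its neighbors A, E, G remain connected to each other), so F is not a cut vertex.

No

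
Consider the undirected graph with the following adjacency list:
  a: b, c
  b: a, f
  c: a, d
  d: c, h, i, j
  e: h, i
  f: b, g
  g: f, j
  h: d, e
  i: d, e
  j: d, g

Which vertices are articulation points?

Removing d increases the component count from 1 to 2, so d is a cut vertex.
By contrast removing c leaves 1 component; it is not a cut vertex. No other vertex is a cut vertex either.

d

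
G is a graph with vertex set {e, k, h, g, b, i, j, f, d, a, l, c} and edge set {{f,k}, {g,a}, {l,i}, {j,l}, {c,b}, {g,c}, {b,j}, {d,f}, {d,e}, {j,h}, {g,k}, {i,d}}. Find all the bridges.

a-g, d-e, h-j

The edges on the cycle g-c-b-j-l-i-d-f-k-g are not bridges since each lies on that cycle.
But removing h-j disconnects h from j; removing e-d disconnects e from d; removing g-a disconnects g from a — these are bridges.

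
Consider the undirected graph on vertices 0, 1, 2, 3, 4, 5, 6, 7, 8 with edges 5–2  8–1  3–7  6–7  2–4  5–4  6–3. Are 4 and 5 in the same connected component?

Yes

From 4 we can reach 2, 4, 5, which includes 5.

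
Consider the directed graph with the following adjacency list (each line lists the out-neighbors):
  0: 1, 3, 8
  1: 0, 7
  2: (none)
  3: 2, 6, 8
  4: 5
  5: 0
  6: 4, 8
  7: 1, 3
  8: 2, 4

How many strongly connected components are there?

2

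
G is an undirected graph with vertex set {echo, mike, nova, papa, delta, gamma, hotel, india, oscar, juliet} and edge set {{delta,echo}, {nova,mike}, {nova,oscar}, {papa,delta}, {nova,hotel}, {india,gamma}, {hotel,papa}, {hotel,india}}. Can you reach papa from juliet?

The component containing juliet is {juliet}, and papa is not in it.

No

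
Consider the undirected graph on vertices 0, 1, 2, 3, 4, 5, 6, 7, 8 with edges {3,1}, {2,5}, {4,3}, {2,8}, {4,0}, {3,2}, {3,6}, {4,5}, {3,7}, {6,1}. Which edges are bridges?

0-4, 2-8, 3-7

The edges on the cycle 3-6-1-3 are not bridges since each lies on that cycle.
But removing 3-7 disconnects 3 from 7; removing 8-2 disconnects 8 from 2; removing 0-4 disconnects 0 from 4 — these are bridges.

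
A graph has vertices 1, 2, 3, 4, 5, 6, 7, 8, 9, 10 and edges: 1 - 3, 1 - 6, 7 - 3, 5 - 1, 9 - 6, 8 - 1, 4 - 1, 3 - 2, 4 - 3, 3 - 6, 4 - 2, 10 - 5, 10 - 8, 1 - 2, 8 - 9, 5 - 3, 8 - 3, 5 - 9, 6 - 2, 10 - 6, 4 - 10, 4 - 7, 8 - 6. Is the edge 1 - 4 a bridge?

No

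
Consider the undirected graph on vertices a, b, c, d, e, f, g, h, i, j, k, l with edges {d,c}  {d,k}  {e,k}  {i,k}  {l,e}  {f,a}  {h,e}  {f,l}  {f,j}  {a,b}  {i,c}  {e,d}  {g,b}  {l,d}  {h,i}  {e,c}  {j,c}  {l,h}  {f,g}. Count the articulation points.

1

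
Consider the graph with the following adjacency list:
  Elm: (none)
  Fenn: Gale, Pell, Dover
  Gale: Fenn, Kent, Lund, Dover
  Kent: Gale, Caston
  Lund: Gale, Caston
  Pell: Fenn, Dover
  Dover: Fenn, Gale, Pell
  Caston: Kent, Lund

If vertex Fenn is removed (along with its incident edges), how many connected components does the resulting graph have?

2

With Fenn gone, the remaining components are: {Elm}; {Gale, Kent, Lund, Pell, Dover, Caston}.
That is 2 components.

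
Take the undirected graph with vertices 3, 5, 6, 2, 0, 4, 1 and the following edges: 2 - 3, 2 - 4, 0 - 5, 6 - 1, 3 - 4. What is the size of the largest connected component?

Starting from 1 we can reach 1, 6. That is one component of size 2.
Starting from 0 we can reach 0, 5. That is one component of size 2.
Starting from 2 we can reach 2, 3, 4. That is one component of size 3.
The largest has 3 vertices.

3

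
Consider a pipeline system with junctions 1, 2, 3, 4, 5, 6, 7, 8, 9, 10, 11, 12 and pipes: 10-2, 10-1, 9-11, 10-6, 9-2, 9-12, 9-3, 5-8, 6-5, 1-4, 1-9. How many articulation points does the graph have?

5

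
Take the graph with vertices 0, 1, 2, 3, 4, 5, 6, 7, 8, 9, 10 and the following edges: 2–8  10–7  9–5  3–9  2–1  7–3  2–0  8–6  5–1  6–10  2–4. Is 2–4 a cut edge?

Yes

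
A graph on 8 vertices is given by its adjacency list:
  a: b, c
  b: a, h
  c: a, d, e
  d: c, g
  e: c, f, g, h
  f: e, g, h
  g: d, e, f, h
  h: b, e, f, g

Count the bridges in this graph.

0

The edges on the cycle e-g-f-h-e are not bridges since each lies on that cycle.
Every edge lies on some cycle, so there are no bridges.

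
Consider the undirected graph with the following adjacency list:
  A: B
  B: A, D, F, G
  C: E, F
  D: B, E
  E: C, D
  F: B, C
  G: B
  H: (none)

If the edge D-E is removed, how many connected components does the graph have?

2

D and E are still connected via D-B-F-C-E, so the component count stays at 2.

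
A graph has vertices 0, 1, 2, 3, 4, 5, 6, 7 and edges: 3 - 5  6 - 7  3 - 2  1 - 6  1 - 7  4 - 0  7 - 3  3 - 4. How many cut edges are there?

The edges on the cycle 1-6-7-1 are not bridges since each lies on that cycle.
But removing 3 - 5 disconnects 3 from 5; removing 7 - 3 disconnects 7 from 3; removing 3 - 2 disconnects 3 from 2; removing 3 - 4 disconnects 3 from 4 — these are bridges.
In total 5 edges are bridges.

5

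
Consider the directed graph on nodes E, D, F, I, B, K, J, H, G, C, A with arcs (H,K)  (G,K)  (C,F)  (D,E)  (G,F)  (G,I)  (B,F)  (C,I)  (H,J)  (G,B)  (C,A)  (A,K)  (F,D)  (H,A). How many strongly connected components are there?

11

{K} is an SCC by itself.
{C} is an SCC by itself.
{J} is an SCC by itself.
{I} is an SCC by itself.
{A} is an SCC by itself.
(and 6 more singleton SCCs)
That gives 11 strongly connected components.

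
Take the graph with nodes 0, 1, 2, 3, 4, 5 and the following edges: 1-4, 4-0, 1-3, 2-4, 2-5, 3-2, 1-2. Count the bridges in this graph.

The edges on the cycle 1-3-2-1 are not bridges since each lies on that cycle.
But removing 0-4 disconnects 0 from 4; removing 5-2 disconnects 5 from 2 — these are bridges.
That makes 2 bridges.

2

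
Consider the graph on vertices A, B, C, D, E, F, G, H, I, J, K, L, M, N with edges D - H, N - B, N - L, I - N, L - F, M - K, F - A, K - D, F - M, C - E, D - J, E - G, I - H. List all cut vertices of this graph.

D, E, F, N

Removing D increases the component count from 2 to 3, so D is a cut vertex.
Removing E increases the component count from 2 to 3, so E is a cut vertex.
Removing F increases the component count from 2 to 3, so F is a cut vertex.
Likewise N is a cut vertex.
By contrast removing C leaves 2 components; it is not a cut vertex. No other vertex is a cut vertex either.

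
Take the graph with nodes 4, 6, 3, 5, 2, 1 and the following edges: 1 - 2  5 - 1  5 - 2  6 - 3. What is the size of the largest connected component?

4 is isolated — a component by itself.
Starting from 3 we can reach 3, 6. That is one component of size 2.
Starting from 1 we can reach 1, 2, 5. That is one component of size 3.
The largest has 3 vertices.

3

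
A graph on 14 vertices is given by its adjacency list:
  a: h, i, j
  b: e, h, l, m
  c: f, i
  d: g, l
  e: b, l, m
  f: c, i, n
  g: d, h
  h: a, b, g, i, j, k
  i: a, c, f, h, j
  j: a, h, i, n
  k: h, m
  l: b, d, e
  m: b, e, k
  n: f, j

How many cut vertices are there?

Removing h increases the component count from 1 to 2, so h is a cut vertex.
By contrast removing b leaves 1 component; it is not a cut vertex. No other vertex is a cut vertex either.

1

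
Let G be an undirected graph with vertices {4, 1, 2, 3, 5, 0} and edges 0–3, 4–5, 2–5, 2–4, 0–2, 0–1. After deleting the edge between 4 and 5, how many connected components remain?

1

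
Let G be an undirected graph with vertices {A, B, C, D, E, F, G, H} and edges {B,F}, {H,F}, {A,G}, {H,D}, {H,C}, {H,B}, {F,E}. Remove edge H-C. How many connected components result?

Before removal there are 2 components.
H-C is a bridge — removing it separates H's side from C's side.
After removal: 3 components.

3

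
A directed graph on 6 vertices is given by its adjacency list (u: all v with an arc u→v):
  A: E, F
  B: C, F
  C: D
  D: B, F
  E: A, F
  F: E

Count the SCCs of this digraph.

2

{A, E, F} are all mutually reachable — one SCC of size 3.
{B, C, D} are all mutually reachable — one SCC of size 3.
That gives 2 strongly connected components.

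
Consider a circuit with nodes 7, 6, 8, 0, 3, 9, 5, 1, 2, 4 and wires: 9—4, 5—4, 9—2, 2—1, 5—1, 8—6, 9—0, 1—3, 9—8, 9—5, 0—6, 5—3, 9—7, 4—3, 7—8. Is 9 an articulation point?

Yes

Deleting 9 raises the number of components from 1 to 2, so 9 is a cut vertex.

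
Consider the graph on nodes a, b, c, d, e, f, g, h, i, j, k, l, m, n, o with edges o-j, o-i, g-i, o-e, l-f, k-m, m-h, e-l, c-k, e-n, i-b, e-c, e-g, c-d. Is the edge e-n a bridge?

Removing e-n leaves no path between e and n: the component count goes from 2 to 3. So it is a bridge.

Yes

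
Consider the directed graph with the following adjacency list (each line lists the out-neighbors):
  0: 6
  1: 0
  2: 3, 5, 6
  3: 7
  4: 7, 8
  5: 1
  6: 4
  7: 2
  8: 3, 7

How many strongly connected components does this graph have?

{0, 1, 2, 3, 4, 5, 6, 7, 8} are all mutually reachable — one SCC of size 9.
That gives 1 strongly connected component.

1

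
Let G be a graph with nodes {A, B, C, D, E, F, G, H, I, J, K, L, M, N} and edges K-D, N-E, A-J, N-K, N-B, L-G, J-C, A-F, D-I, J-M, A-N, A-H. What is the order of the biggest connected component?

Starting from G we can reach G, L. That is one component of size 2.
Starting from A we can reach A, B, C, D, E, F, H, I, J, K, M, N. That is one component of size 12.
The largest has 12 vertices.

12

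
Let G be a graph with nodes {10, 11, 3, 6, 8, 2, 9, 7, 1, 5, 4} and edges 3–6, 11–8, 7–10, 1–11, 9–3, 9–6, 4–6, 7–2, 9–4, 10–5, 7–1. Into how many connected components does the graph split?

2

Starting from 3 we can reach 3, 4, 6, 9. That is one component of size 4.
Starting from 1 we can reach 1, 2, 5, 7, 8, 10, 11. That is one component of size 7.
Total: 2 components.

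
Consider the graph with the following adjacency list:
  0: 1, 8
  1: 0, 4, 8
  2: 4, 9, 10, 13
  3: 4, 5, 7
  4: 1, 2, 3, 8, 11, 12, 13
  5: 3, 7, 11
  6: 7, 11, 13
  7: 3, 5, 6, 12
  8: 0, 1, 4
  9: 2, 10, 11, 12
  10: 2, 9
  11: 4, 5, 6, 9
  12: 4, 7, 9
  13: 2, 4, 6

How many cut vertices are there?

1

Removing 4 increases the component count from 1 to 2, so 4 is a cut vertex.
By contrast removing 11 leaves 1 component; it is not a cut vertex. No other vertex is a cut vertex either.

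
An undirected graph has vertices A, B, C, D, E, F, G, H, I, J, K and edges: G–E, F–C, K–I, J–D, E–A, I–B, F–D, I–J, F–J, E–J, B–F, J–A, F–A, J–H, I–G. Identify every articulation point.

Removing F increases the component count from 1 to 2, so F is a cut vertex.
Removing I increases the component count from 1 to 2, so I is a cut vertex.
Removing J increases the component count from 1 to 2, so J is a cut vertex.
By contrast removing E leaves 1 component; it is not a cut vertex. No other vertex is a cut vertex either.

F, I, J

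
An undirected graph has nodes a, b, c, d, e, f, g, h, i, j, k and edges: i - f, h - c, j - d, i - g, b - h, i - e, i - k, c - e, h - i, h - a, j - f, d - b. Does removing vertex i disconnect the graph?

Yes

Deleting i raises the number of components from 1 to 3, so i is a cut vertex.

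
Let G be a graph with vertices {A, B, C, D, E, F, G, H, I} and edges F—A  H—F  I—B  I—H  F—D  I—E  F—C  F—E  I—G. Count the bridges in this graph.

5

The edges on the cycle I-H-F-E-I are not bridges since each lies on that cycle.
But removing F—D disconnects F from D; removing I—G disconnects I from G; removing F—C disconnects F from C; removing F—A disconnects F from A — these are bridges.
In total 5 edges are bridges.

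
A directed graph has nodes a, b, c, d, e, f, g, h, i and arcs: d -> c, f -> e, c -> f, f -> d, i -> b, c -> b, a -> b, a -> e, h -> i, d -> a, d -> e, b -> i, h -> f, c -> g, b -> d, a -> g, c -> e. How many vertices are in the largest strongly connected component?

{a, b, c, d, f, i} are all mutually reachable — one SCC of size 6.
{e} is an SCC by itself.
{g} is an SCC by itself.
{h} is an SCC by itself.
The largest has 6 vertices.

6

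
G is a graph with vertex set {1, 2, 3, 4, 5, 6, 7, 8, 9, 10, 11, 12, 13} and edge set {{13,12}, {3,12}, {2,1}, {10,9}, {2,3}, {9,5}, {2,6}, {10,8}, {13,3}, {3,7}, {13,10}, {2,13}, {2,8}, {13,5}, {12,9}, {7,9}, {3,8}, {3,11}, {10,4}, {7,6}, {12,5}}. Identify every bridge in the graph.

The edges on the cycle 2-13-3-7-6-2 are not bridges since each lies on that cycle.
But removing 11–3 disconnects 11 from 3; removing 4–10 disconnects 4 from 10; removing 2–1 disconnects 2 from 1 — these are bridges.

1-2, 10-4, 11-3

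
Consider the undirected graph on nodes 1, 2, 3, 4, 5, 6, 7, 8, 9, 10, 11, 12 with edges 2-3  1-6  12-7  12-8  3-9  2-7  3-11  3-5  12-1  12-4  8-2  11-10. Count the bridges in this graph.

8

The edges on the cycle 12-8-2-7-12 are not bridges since each lies on that cycle.
But removing 6-1 disconnects 6 from 1; removing 12-1 disconnects 12 from 1; removing 12-4 disconnects 12 from 4; removing 3-11 disconnects 3 from 11 — these are bridges.
In total 8 edges are bridges.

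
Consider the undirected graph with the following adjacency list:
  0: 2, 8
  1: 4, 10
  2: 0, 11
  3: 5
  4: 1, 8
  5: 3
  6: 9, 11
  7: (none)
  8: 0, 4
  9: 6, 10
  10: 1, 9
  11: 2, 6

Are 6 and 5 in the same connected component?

The component containing 6 is {0, 1, 2, 4, 6, 8, 9, 10, 11}, and 5 is not in it.

No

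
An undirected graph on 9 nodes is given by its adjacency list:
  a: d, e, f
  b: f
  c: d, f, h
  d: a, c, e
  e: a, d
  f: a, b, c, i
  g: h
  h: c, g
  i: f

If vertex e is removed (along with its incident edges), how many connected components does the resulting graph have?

1

With e gone, the remaining components are: {a, b, c, d, f, g, h, i}.
That is 1 component.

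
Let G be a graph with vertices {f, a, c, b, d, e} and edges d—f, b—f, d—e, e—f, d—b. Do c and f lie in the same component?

The component containing c is {c}, and f is not in it.

No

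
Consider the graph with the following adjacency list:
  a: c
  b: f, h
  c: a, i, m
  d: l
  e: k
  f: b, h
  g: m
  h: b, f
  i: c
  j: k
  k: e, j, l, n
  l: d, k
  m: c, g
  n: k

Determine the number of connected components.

Starting from b we can reach b, f, h. That is one component of size 3.
Starting from a we can reach a, c, g, i, m. That is one component of size 5.
Starting from d we can reach d, e, j, k, l, n. That is one component of size 6.
Total: 3 components.

3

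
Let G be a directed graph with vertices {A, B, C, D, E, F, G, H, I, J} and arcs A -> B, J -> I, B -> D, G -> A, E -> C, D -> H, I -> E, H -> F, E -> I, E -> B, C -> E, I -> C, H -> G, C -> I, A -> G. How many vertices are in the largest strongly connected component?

5

{A, B, D, G, H} are all mutually reachable — one SCC of size 5.
{C, E, I} are all mutually reachable — one SCC of size 3.
{J} is an SCC by itself.
{F} is an SCC by itself.
The largest has 5 vertices.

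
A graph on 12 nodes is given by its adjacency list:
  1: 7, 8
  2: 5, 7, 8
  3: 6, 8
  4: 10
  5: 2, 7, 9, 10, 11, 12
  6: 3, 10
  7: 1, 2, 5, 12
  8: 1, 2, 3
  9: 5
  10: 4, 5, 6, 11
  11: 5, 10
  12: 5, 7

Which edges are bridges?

10-4, 5-9

The edges on the cycle 10-11-5-12-7-1-8-3-6-10 are not bridges since each lies on that cycle.
But removing 10-4 disconnects 10 from 4; removing 9-5 disconnects 9 from 5 — these are bridges.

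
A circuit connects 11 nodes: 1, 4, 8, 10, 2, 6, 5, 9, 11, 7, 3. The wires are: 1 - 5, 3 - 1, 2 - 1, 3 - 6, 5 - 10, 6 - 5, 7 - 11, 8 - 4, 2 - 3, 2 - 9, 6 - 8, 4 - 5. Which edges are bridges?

The edges on the cycle 6-8-4-5-6 are not bridges since each lies on that cycle.
But removing 2 - 9 disconnects 2 from 9; removing 7 - 11 disconnects 7 from 11; removing 10 - 5 disconnects 10 from 5 — these are bridges.

10-5, 11-7, 2-9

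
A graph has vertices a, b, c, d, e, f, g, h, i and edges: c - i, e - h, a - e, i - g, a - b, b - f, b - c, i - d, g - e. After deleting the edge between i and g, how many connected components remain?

1

i and g are still connected via i-c-b-a-e-g, so the component count stays at 1.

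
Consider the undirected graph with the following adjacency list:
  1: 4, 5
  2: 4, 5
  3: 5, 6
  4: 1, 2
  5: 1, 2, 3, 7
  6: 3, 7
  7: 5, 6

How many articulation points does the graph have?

1

Removing 5 increases the component count from 1 to 2, so 5 is a cut vertex.
By contrast removing 3 leaves 1 component; it is not a cut vertex. No other vertex is a cut vertex either.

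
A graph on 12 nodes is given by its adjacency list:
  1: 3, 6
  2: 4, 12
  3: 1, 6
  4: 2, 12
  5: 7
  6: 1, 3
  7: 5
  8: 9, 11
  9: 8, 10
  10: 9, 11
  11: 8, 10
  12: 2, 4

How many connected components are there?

Starting from 5 we can reach 5, 7. That is one component of size 2.
Starting from 1 we can reach 1, 3, 6. That is one component of size 3.
Starting from 2 we can reach 2, 4, 12. That is one component of size 3.
Starting from 8 we can reach 8, 9, 10, 11. That is one component of size 4.
Total: 4 components.

4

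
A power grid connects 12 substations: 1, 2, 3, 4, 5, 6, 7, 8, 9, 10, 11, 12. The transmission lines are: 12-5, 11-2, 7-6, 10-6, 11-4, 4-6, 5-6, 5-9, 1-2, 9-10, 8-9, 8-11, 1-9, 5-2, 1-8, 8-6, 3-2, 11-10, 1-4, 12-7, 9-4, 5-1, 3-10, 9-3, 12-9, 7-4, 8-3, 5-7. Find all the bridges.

none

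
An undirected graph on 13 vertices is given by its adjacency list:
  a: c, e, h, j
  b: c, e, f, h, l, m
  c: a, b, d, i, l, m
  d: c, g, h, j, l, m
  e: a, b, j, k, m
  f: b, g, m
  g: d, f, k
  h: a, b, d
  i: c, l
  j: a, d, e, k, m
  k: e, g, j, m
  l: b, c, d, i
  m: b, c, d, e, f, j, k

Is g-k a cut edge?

No

After removing g-k, the path g-d-m-k still connects them, so the edge is not a bridge.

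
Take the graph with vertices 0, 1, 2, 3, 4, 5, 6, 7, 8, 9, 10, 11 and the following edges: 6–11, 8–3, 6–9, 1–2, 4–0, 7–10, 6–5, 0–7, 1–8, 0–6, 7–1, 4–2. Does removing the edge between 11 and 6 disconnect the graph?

Removing 11–6 leaves no path between 11 and 6: the component count goes from 1 to 2. So it is a bridge.

Yes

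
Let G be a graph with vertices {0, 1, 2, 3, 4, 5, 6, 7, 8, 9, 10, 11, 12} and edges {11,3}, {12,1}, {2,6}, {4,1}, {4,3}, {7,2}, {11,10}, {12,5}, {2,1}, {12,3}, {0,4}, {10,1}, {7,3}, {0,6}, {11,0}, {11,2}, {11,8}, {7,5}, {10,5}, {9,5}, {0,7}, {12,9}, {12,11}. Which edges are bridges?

11-8

The edges on the cycle 0-7-2-6-0 are not bridges since each lies on that cycle.
But removing 8 - 11 disconnects 8 from 11 — this is a bridge.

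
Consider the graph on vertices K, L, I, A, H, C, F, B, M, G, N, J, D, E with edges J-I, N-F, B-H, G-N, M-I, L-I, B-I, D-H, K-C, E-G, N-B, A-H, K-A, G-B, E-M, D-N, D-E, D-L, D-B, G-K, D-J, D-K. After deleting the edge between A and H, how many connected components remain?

A and H are still connected via A-K-D-H, so the component count stays at 1.

1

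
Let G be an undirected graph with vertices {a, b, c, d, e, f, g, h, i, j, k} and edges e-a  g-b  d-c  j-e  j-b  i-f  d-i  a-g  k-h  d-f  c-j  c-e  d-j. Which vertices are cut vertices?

d

Removing d increases the component count from 2 to 3, so d is a cut vertex.
By contrast removing j leaves 2 components; it is not a cut vertex. No other vertex is a cut vertex either.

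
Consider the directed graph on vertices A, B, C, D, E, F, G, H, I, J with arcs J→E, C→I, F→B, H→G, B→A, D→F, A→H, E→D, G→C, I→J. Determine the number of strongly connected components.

1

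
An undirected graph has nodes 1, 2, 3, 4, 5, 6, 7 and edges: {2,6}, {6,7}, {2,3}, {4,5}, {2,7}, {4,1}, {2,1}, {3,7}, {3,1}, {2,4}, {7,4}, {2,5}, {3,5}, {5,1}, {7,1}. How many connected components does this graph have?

Starting from 1 we can reach 1, 2, 3, 4, 5, 6, 7. That is one component of size 7.
Total: 1 component.

1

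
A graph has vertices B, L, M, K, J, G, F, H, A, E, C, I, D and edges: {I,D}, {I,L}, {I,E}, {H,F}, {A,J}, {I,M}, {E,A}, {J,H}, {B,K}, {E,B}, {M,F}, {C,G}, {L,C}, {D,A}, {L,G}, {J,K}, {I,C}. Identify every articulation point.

Removing I increases the component count from 1 to 2, so I is a cut vertex.
By contrast removing D leaves 1 component; it is not a cut vertex. No other vertex is a cut vertex either.

I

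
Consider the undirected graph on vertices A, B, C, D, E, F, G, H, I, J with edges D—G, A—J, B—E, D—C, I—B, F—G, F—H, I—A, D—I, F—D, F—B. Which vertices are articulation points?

Removing A increases the component count from 1 to 2, so A is a cut vertex.
Removing B increases the component count from 1 to 2, so B is a cut vertex.
Removing D increases the component count from 1 to 2, so D is a cut vertex.
Likewise F, I are cut vertices.
By contrast removing C leaves 1 component; it is not a cut vertex. No other vertex is a cut vertex either.

A, B, D, F, I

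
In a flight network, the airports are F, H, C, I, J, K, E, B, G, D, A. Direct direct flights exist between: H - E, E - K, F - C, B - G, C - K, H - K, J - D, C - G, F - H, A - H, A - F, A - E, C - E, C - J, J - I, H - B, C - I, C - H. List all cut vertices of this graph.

C, J

Removing C increases the component count from 1 to 2, so C is a cut vertex.
Removing J increases the component count from 1 to 2, so J is a cut vertex.
By contrast removing I leaves 1 component; it is not a cut vertex. No other vertex is a cut vertex either.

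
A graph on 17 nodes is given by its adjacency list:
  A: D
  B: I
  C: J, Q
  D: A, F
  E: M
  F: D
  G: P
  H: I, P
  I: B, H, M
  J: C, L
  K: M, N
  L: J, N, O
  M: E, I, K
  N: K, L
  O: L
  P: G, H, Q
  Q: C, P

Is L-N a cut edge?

After removing L-N, the path L-J-C-Q-P-H-I-M-K-N still connects them, so the edge is not a bridge.

No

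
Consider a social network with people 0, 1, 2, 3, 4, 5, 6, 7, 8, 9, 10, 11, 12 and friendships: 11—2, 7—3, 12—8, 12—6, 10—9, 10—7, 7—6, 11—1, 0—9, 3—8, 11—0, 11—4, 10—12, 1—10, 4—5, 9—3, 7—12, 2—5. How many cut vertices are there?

1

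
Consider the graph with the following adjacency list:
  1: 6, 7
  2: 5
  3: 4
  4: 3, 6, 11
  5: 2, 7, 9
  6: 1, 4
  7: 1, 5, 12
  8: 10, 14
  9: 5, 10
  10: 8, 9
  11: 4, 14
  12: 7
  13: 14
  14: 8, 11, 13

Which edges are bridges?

The edges on the cycle 8-10-9-5-7-1-6-4-11-14-8 are not bridges since each lies on that cycle.
But removing 14-13 disconnects 14 from 13; removing 7-12 disconnects 7 from 12; removing 3-4 disconnects 3 from 4; removing 5-2 disconnects 5 from 2 — these are bridges.

12-7, 13-14, 2-5, 3-4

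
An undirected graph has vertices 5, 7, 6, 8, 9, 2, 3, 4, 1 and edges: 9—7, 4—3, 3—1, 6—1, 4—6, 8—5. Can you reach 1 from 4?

Yes

From 4 we can reach 1, 3, 4, 6, which includes 1.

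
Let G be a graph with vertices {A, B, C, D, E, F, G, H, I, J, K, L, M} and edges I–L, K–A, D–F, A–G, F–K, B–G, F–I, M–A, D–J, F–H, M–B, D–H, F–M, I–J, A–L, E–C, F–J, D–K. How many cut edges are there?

1

The edges on the cycle F-M-A-L-I-F are not bridges since each lies on that cycle.
But removing E–C disconnects E from C — this is a bridge.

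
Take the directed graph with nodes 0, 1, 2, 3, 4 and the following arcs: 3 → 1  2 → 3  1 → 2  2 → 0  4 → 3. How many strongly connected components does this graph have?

3

{1, 2, 3} are all mutually reachable — one SCC of size 3.
{4} is an SCC by itself.
{0} is an SCC by itself.
That gives 3 strongly connected components.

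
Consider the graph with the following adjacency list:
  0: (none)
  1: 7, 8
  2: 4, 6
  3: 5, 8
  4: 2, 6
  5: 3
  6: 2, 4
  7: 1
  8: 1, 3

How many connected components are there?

3

0 is isolated — a component by itself.
Starting from 2 we can reach 2, 4, 6. That is one component of size 3.
Starting from 1 we can reach 1, 3, 5, 7, 8. That is one component of size 5.
Total: 3 components.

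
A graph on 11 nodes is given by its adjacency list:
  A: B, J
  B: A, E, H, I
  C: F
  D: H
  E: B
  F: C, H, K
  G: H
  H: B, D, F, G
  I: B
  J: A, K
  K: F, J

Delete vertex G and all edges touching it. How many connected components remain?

1

With G gone, the remaining components are: {A, B, C, D, E, F, H, I, J, K}.
That is 1 component.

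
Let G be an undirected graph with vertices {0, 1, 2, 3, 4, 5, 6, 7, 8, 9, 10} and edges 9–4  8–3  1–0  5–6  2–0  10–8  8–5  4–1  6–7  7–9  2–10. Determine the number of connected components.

Starting from 0 we can reach 0, 1, 2, 3, 4, 5, 6, 7, 8, 9, 10. That is one component of size 11.
Total: 1 component.

1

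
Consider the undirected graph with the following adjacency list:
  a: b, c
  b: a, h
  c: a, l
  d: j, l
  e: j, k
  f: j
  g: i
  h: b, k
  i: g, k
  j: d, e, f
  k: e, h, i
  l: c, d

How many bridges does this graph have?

The edges on the cycle c-a-b-h-k-e-j-d-l-c are not bridges since each lies on that cycle.
But removing i-k disconnects i from k; removing f-j disconnects f from j; removing i-g disconnects i from g — these are bridges.
That makes 3 bridges.

3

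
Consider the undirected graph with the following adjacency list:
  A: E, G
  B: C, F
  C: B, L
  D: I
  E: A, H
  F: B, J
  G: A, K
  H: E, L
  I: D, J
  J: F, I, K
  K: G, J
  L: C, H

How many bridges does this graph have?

The edges on the cycle G-A-E-H-L-C-B-F-J-K-G are not bridges since each lies on that cycle.
But removing J-I disconnects J from I; removing I-D disconnects I from D — these are bridges.
That makes 2 bridges.

2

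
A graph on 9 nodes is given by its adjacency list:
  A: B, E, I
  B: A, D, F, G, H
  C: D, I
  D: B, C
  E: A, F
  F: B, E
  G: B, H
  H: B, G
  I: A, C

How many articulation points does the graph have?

Removing B increases the component count from 1 to 2, so B is a cut vertex.
By contrast removing E leaves 1 component; it is not a cut vertex. No other vertex is a cut vertex either.

1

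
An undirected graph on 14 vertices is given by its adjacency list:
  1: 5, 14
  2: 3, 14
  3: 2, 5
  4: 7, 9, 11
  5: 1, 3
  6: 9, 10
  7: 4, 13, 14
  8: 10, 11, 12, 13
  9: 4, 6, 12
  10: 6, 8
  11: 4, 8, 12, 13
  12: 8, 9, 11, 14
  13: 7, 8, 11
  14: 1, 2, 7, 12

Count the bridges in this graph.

0

The edges on the cycle 7-13-8-10-6-9-4-7 are not bridges since each lies on that cycle.
Every edge lies on some cycle, so there are no bridges.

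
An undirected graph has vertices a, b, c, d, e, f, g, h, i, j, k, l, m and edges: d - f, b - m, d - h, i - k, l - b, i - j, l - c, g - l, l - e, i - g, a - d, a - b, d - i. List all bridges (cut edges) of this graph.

b-m, c-l, d-f, d-h, e-l, i-j, i-k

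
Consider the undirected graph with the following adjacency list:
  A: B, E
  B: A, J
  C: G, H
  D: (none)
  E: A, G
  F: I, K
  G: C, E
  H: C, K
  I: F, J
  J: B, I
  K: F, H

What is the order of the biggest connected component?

10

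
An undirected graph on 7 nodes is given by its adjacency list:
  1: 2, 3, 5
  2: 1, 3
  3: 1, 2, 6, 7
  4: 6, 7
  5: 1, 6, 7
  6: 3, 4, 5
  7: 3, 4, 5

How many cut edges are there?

0

The edges on the cycle 7-5-6-4-7 are not bridges since each lies on that cycle.
Every edge lies on some cycle, so there are no bridges.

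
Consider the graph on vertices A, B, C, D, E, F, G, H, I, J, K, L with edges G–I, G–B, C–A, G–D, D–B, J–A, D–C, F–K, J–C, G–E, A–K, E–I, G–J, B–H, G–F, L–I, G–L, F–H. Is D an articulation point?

Deleting D leaves 1 component (was 1) (its neighbors B, C, G remain connected to each other), so D is not a cut vertex.

No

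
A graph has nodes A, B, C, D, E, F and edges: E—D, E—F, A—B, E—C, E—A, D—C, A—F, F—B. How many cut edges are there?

0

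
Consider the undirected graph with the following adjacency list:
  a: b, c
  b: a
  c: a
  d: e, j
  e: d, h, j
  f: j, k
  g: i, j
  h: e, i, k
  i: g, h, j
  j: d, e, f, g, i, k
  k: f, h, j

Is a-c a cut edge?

Removing a-c leaves no path between a and c: the component count goes from 2 to 3. So it is a bridge.

Yes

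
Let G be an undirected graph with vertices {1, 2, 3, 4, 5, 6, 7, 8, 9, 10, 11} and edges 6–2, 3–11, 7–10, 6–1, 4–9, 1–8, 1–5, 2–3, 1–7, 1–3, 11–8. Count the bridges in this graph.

The edges on the cycle 6-2-3-1-6 are not bridges since each lies on that cycle.
But removing 7–1 disconnects 7 from 1; removing 1–5 disconnects 1 from 5; removing 4–9 disconnects 4 from 9; removing 7–10 disconnects 7 from 10 — these are bridges.
That makes 4 bridges.

4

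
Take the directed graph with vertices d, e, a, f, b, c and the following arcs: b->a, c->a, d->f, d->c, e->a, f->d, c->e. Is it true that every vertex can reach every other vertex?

There is no directed path from e to c, so the graph is not strongly connected.

No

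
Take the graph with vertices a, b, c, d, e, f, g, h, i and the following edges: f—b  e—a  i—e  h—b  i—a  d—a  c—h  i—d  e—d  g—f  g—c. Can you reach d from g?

The component containing g is {b, c, f, g, h}, and d is not in it.

No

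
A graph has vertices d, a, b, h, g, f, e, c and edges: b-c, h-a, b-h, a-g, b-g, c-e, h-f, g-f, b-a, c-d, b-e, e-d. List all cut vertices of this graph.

Removing b increases the component count from 1 to 2, so b is a cut vertex.
By contrast removing h leaves 1 component; it is not a cut vertex. No other vertex is a cut vertex either.

b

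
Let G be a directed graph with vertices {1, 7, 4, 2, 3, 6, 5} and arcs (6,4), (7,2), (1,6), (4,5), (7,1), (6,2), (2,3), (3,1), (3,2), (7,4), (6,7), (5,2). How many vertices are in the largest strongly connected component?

{1, 2, 3, 4, 5, 6, 7} are all mutually reachable — one SCC of size 7.
The largest has 7 vertices.

7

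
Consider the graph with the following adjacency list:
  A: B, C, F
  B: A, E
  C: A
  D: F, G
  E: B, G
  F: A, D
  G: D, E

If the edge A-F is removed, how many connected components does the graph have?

1

A and F are still connected via A-B-E-G-D-F, so the component count stays at 1.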